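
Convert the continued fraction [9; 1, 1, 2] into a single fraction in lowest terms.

a_0 = 9: 9/1
a_1 = 1: 10/1
a_2 = 1: 19/2
a_3 = 2: 48/5

48/5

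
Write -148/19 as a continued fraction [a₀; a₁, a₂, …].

-148 = -8·19 + 4, so a_0 = -8
19 = 4·4 + 3, so a_1 = 4
4 = 1·3 + 1, so a_2 = 1
3 = 3·1 + 0, so a_3 = 3

[-8; 4, 1, 3]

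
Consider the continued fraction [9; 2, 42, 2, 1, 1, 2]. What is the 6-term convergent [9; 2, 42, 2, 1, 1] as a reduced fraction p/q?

4073/429

Work from the innermost term outward:
Start with 1.
1 + 1/(1/1) = 1 + 1/1 = 2/1
2 + 1/(2/1) = 2 + 1/2 = 5/2
42 + 1/(5/2) = 42 + 2/5 = 212/5
2 + 1/(212/5) = 2 + 5/212 = 429/212
9 + 1/(429/212) = 9 + 212/429 = 4073/429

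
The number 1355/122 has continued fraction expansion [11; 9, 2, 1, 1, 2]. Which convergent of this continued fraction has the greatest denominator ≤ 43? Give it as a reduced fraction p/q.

311/28

a_0 = 11: 11/1  (≤ bound)
a_1 = 9: 100/9  (≤ bound)
a_2 = 2: 211/19  (≤ bound)
a_3 = 1: 311/28  (≤ bound)
a_4 = 1: 522/47  (> 43, stop)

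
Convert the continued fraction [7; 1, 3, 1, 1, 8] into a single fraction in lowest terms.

Start with 8.
1 + 1/(8/1) = 1 + 1/8 = 9/8
1 + 1/(9/8) = 1 + 8/9 = 17/9
3 + 1/(17/9) = 3 + 9/17 = 60/17
1 + 1/(60/17) = 1 + 17/60 = 77/60
7 + 1/(77/60) = 7 + 60/77 = 599/77

599/77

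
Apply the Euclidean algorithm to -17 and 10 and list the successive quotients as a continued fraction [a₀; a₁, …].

[-2; 3, 3]

-17 ÷ 10 → quotient -2, remainder 3
10 ÷ 3 → quotient 3, remainder 1
3 ÷ 1 → quotient 3, remainder 0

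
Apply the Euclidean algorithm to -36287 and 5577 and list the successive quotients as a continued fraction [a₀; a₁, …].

[-7; 2, 37, 1, 2, 3, 7]

Apply division with remainder until the remainder is 0:
⌊-36287/5577⌋ = -7, remainder 2752
⌊5577/2752⌋ = 2, remainder 73
⌊2752/73⌋ = 37, remainder 51
⌊73/51⌋ = 1, remainder 22
⌊51/22⌋ = 2, remainder 7
⌊22/7⌋ = 3, remainder 1
⌊7/1⌋ = 7, remainder 0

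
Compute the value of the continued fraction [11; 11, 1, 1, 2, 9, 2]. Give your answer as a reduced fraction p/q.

Build up convergents one term at a time:
a_0 = 11: 11/1
a_1 = 11: 122/11
a_2 = 1: 133/12
a_3 = 1: 255/23
a_4 = 2: 643/58
a_5 = 9: 6042/545
a_6 = 2: 12727/1148

12727/1148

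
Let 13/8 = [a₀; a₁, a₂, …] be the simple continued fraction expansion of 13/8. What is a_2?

Run the Euclidean algorithm, recording each quotient:
13 ÷ 8 → quotient 1, remainder 5
8 ÷ 5 → quotient 1, remainder 3
5 ÷ 3 → quotient 1, remainder 2

1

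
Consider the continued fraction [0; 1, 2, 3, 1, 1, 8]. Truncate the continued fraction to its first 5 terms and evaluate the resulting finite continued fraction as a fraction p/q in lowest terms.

9/13

Start with 1.
3 + 1/(1/1) = 3 + 1/1 = 4/1
2 + 1/(4/1) = 2 + 1/4 = 9/4
1 + 1/(9/4) = 1 + 4/9 = 13/9
0 + 1/(13/9) = 0 + 9/13 = 9/13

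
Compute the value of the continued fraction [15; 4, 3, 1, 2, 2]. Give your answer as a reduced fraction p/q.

Start with 2.
2 + 1/(2/1) = 2 + 1/2 = 5/2
1 + 1/(5/2) = 1 + 2/5 = 7/5
3 + 1/(7/5) = 3 + 5/7 = 26/7
4 + 1/(26/7) = 4 + 7/26 = 111/26
15 + 1/(111/26) = 15 + 26/111 = 1691/111

1691/111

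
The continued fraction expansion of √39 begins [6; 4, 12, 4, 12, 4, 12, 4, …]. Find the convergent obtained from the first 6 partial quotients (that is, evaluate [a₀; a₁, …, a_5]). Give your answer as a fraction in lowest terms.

62425/9996

Compute successive convergents:
a_0 = 6: 6/1
a_1 = 4: 25/4
a_2 = 12: 306/49
a_3 = 4: 1249/200
a_4 = 12: 15294/2449
a_5 = 4: 62425/9996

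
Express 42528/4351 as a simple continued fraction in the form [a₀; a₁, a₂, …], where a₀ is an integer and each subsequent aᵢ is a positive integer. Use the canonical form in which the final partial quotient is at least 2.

Repeatedly divide and take the remainder:
⌊42528/4351⌋ = 9, remainder 3369
⌊4351/3369⌋ = 1, remainder 982
⌊3369/982⌋ = 3, remainder 423
⌊982/423⌋ = 2, remainder 136
⌊423/136⌋ = 3, remainder 15
⌊136/15⌋ = 9, remainder 1
⌊15/1⌋ = 15, remainder 0

[9; 1, 3, 2, 3, 9, 15]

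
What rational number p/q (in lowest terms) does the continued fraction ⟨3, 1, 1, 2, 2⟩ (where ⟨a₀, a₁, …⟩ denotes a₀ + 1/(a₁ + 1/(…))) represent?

Start with 2.
2 + 1/(2/1) = 2 + 1/2 = 5/2
1 + 1/(5/2) = 1 + 2/5 = 7/5
1 + 1/(7/5) = 1 + 5/7 = 12/7
3 + 1/(12/7) = 3 + 7/12 = 43/12

43/12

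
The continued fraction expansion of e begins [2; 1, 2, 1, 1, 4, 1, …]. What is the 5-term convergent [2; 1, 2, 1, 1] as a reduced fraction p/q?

19/7

Start with 1.
1 + 1/(1/1) = 1 + 1/1 = 2/1
2 + 1/(2/1) = 2 + 1/2 = 5/2
1 + 1/(5/2) = 1 + 2/5 = 7/5
2 + 1/(7/5) = 2 + 5/7 = 19/7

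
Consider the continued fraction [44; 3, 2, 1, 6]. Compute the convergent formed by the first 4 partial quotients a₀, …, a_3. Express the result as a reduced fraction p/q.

Start with 1.
2 + 1/(1/1) = 2 + 1/1 = 3/1
3 + 1/(3/1) = 3 + 1/3 = 10/3
44 + 1/(10/3) = 44 + 3/10 = 443/10

443/10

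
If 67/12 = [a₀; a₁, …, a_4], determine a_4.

67 = 5·12 + 7, so a_0 = 5
12 = 1·7 + 5, so a_1 = 1
7 = 1·5 + 2, so a_2 = 1
5 = 2·2 + 1, so a_3 = 2
2 = 2·1 + 0, so a_4 = 2

2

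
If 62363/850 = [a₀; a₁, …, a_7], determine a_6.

⌊62363/850⌋ = 73, remainder 313
⌊850/313⌋ = 2, remainder 224
⌊313/224⌋ = 1, remainder 89
⌊224/89⌋ = 2, remainder 46
⌊89/46⌋ = 1, remainder 43
⌊46/43⌋ = 1, remainder 3
⌊43/3⌋ = 14, remainder 1

14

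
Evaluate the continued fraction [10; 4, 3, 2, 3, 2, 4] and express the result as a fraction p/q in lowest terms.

10714/1047

a_0 = 10: 10/1
a_1 = 4: 41/4
a_2 = 3: 133/13
a_3 = 2: 307/30
a_4 = 3: 1054/103
a_5 = 2: 2415/236
a_6 = 4: 10714/1047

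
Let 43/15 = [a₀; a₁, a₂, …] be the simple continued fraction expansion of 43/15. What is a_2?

43 = 2·15 + 13, so a_0 = 2
15 = 1·13 + 2, so a_1 = 1
13 = 6·2 + 1, so a_2 = 6

6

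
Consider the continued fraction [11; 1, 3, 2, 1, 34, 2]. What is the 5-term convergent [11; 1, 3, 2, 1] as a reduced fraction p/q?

153/13

a_0 = 11: 11/1
a_1 = 1: 12/1
a_2 = 3: 47/4
a_3 = 2: 106/9
a_4 = 1: 153/13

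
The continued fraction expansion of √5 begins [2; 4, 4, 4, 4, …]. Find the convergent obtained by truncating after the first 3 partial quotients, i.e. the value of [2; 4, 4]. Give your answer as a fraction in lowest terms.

38/17

Collapse the nested fraction from the inside out:
Start with 4.
4 + 1/(4/1) = 4 + 1/4 = 17/4
2 + 1/(17/4) = 2 + 4/17 = 38/17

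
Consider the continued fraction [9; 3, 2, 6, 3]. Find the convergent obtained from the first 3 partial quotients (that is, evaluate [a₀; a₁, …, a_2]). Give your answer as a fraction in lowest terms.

Start with 2.
3 + 1/(2/1) = 3 + 1/2 = 7/2
9 + 1/(7/2) = 9 + 2/7 = 65/7

65/7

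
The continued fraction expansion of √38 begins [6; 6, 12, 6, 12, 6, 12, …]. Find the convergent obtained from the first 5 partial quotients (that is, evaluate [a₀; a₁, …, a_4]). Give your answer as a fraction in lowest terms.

33294/5401

Work from the innermost term outward:
Start with 12.
6 + 1/(12/1) = 6 + 1/12 = 73/12
12 + 1/(73/12) = 12 + 12/73 = 888/73
6 + 1/(888/73) = 6 + 73/888 = 5401/888
6 + 1/(5401/888) = 6 + 888/5401 = 33294/5401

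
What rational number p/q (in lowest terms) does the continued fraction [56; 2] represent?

113/2

Start with 2.
56 + 1/(2/1) = 56 + 1/2 = 113/2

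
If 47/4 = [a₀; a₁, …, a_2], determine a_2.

Run the Euclidean algorithm, recording each quotient:
47 = 11·4 + 3, so a_0 = 11
4 = 1·3 + 1, so a_1 = 1
3 = 3·1 + 0, so a_2 = 3

3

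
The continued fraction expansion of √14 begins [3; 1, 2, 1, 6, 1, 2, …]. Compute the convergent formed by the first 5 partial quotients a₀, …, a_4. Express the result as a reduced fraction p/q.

Work from the innermost term outward:
Start with 6.
1 + 1/(6/1) = 1 + 1/6 = 7/6
2 + 1/(7/6) = 2 + 6/7 = 20/7
1 + 1/(20/7) = 1 + 7/20 = 27/20
3 + 1/(27/20) = 3 + 20/27 = 101/27

101/27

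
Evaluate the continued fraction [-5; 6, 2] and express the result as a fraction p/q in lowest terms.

Start with 2.
6 + 1/(2/1) = 6 + 1/2 = 13/2
-5 + 1/(13/2) = -5 + 2/13 = -63/13

-63/13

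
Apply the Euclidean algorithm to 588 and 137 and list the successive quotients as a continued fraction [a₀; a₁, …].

[4; 3, 2, 2, 1, 5]

⌊588/137⌋ = 4, remainder 40
⌊137/40⌋ = 3, remainder 17
⌊40/17⌋ = 2, remainder 6
⌊17/6⌋ = 2, remainder 5
⌊6/5⌋ = 1, remainder 1
⌊5/1⌋ = 5, remainder 0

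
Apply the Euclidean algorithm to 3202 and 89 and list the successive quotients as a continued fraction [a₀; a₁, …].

[35; 1, 43, 2]

3202 ÷ 89 → quotient 35, remainder 87
89 ÷ 87 → quotient 1, remainder 2
87 ÷ 2 → quotient 43, remainder 1
2 ÷ 1 → quotient 2, remainder 0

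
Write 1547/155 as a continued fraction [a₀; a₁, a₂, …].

[9; 1, 50, 1, 2]

1547 = 9·155 + 152, so a_0 = 9
155 = 1·152 + 3, so a_1 = 1
152 = 50·3 + 2, so a_2 = 50
3 = 1·2 + 1, so a_3 = 1
2 = 2·1 + 0, so a_4 = 2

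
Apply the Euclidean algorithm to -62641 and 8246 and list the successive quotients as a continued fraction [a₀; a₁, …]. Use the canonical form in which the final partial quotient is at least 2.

[-8; 2, 2, 11, 7, 1, 1, 9]

⌊-62641/8246⌋ = -8, remainder 3327
⌊8246/3327⌋ = 2, remainder 1592
⌊3327/1592⌋ = 2, remainder 143
⌊1592/143⌋ = 11, remainder 19
⌊143/19⌋ = 7, remainder 10
⌊19/10⌋ = 1, remainder 9
⌊10/9⌋ = 1, remainder 1
⌊9/1⌋ = 9, remainder 0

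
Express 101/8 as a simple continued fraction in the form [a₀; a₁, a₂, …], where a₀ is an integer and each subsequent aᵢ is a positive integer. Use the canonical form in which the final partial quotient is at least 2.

101 ÷ 8 → quotient 12, remainder 5
8 ÷ 5 → quotient 1, remainder 3
5 ÷ 3 → quotient 1, remainder 2
3 ÷ 2 → quotient 1, remainder 1
2 ÷ 1 → quotient 2, remainder 0

[12; 1, 1, 1, 2]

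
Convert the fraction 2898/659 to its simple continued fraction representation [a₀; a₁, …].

[4; 2, 1, 1, 15, 1, 7]

⌊2898/659⌋ = 4, remainder 262
⌊659/262⌋ = 2, remainder 135
⌊262/135⌋ = 1, remainder 127
⌊135/127⌋ = 1, remainder 8
⌊127/8⌋ = 15, remainder 7
⌊8/7⌋ = 1, remainder 1
⌊7/1⌋ = 7, remainder 0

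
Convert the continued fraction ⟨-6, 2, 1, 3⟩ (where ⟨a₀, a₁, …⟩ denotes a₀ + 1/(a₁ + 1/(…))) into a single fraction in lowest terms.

Start with 3.
1 + 1/(3/1) = 1 + 1/3 = 4/3
2 + 1/(4/3) = 2 + 3/4 = 11/4
-6 + 1/(11/4) = -6 + 4/11 = -62/11

-62/11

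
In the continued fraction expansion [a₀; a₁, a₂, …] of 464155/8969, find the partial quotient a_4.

2

Repeatedly divide and take the remainder:
⌊464155/8969⌋ = 51, remainder 6736
⌊8969/6736⌋ = 1, remainder 2233
⌊6736/2233⌋ = 3, remainder 37
⌊2233/37⌋ = 60, remainder 13
⌊37/13⌋ = 2, remainder 11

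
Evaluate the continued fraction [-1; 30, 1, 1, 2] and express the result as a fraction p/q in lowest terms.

Start with 2.
1 + 1/(2/1) = 1 + 1/2 = 3/2
1 + 1/(3/2) = 1 + 2/3 = 5/3
30 + 1/(5/3) = 30 + 3/5 = 153/5
-1 + 1/(153/5) = -1 + 5/153 = -148/153

-148/153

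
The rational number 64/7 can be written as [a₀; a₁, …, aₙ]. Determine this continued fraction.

64 = 9·7 + 1, so a_0 = 9
7 = 7·1 + 0, so a_1 = 7

[9; 7]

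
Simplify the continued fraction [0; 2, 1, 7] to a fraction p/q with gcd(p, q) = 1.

a_0 = 0: 0/1
a_1 = 2: 1/2
a_2 = 1: 1/3
a_3 = 7: 8/23

8/23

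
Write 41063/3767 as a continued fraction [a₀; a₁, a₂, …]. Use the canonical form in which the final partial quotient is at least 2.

Apply division with remainder until the remainder is 0:
⌊41063/3767⌋ = 10, remainder 3393
⌊3767/3393⌋ = 1, remainder 374
⌊3393/374⌋ = 9, remainder 27
⌊374/27⌋ = 13, remainder 23
⌊27/23⌋ = 1, remainder 4
⌊23/4⌋ = 5, remainder 3
⌊4/3⌋ = 1, remainder 1
⌊3/1⌋ = 3, remainder 0

[10; 1, 9, 13, 1, 5, 1, 3]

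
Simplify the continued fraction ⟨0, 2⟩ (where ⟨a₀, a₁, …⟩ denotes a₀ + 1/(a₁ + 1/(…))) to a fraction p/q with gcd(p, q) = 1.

Compute successive convergents:
a_0 = 0: 0/1
a_1 = 2: 1/2

1/2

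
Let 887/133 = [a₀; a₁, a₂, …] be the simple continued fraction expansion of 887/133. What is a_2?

2

887 ÷ 133 → quotient 6, remainder 89
133 ÷ 89 → quotient 1, remainder 44
89 ÷ 44 → quotient 2, remainder 1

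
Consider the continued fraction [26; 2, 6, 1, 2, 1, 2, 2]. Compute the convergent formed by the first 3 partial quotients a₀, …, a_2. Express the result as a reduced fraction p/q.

344/13

Compute successive convergents:
a_0 = 26: 26/1
a_1 = 2: 53/2
a_2 = 6: 344/13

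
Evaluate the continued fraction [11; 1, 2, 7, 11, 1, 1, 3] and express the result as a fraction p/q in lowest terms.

21062/1803

Start with 3.
1 + 1/(3/1) = 1 + 1/3 = 4/3
1 + 1/(4/3) = 1 + 3/4 = 7/4
11 + 1/(7/4) = 11 + 4/7 = 81/7
7 + 1/(81/7) = 7 + 7/81 = 574/81
2 + 1/(574/81) = 2 + 81/574 = 1229/574
1 + 1/(1229/574) = 1 + 574/1229 = 1803/1229
11 + 1/(1803/1229) = 11 + 1229/1803 = 21062/1803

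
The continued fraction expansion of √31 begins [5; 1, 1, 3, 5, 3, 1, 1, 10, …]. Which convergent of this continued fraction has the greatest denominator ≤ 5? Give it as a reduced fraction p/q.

11/2

a_0 = 5: 5/1  (≤ bound)
a_1 = 1: 6/1  (≤ bound)
a_2 = 1: 11/2  (≤ bound)
a_3 = 3: 39/7  (> 5, stop)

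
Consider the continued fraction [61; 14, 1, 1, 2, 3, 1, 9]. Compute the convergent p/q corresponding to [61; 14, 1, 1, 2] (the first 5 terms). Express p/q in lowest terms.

Start with 2.
1 + 1/(2/1) = 1 + 1/2 = 3/2
1 + 1/(3/2) = 1 + 2/3 = 5/3
14 + 1/(5/3) = 14 + 3/5 = 73/5
61 + 1/(73/5) = 61 + 5/73 = 4458/73

4458/73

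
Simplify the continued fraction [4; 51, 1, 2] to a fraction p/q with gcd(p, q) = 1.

623/155

a_0 = 4: 4/1
a_1 = 51: 205/51
a_2 = 1: 209/52
a_3 = 2: 623/155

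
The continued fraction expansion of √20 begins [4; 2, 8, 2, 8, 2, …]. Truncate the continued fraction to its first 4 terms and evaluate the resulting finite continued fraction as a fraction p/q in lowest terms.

Starting at the tail and folding back:
Start with 2.
8 + 1/(2/1) = 8 + 1/2 = 17/2
2 + 1/(17/2) = 2 + 2/17 = 36/17
4 + 1/(36/17) = 4 + 17/36 = 161/36

161/36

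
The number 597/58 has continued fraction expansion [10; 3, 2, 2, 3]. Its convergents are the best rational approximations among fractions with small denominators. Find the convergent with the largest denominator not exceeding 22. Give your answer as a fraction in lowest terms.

175/17

a_0 = 10: 10/1  (≤ bound)
a_1 = 3: 31/3  (≤ bound)
a_2 = 2: 72/7  (≤ bound)
a_3 = 2: 175/17  (≤ bound)
a_4 = 3: 597/58  (> 22, stop)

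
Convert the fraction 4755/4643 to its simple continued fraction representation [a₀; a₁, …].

4755 ÷ 4643 → quotient 1, remainder 112
4643 ÷ 112 → quotient 41, remainder 51
112 ÷ 51 → quotient 2, remainder 10
51 ÷ 10 → quotient 5, remainder 1
10 ÷ 1 → quotient 10, remainder 0

[1; 41, 2, 5, 10]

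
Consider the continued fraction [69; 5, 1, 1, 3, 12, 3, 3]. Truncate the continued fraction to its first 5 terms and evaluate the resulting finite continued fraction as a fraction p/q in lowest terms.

2698/39

Compute successive convergents:
a_0 = 69: 69/1
a_1 = 5: 346/5
a_2 = 1: 415/6
a_3 = 1: 761/11
a_4 = 3: 2698/39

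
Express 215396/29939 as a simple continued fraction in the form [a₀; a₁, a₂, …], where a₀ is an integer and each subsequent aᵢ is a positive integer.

[7; 5, 7, 14, 1, 54]

215396 = 7·29939 + 5823, so a_0 = 7
29939 = 5·5823 + 824, so a_1 = 5
5823 = 7·824 + 55, so a_2 = 7
824 = 14·55 + 54, so a_3 = 14
55 = 1·54 + 1, so a_4 = 1
54 = 54·1 + 0, so a_5 = 54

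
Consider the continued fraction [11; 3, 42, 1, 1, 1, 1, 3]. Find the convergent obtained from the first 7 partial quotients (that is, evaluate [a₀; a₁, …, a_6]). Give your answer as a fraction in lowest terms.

7297/644

Start with 1.
1 + 1/(1/1) = 1 + 1/1 = 2/1
1 + 1/(2/1) = 1 + 1/2 = 3/2
1 + 1/(3/2) = 1 + 2/3 = 5/3
42 + 1/(5/3) = 42 + 3/5 = 213/5
3 + 1/(213/5) = 3 + 5/213 = 644/213
11 + 1/(644/213) = 11 + 213/644 = 7297/644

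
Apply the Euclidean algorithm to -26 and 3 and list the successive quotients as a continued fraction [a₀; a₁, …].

[-9; 3]

Repeatedly divide and take the remainder:
-26 = -9·3 + 1, so a_0 = -9
3 = 3·1 + 0, so a_1 = 3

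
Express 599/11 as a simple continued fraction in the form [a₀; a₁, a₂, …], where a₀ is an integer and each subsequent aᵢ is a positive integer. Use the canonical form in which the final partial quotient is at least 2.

[54; 2, 5]

Apply division with remainder until the remainder is 0:
⌊599/11⌋ = 54, remainder 5
⌊11/5⌋ = 2, remainder 1
⌊5/1⌋ = 5, remainder 0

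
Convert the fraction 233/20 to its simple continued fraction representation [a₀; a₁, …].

⌊233/20⌋ = 11, remainder 13
⌊20/13⌋ = 1, remainder 7
⌊13/7⌋ = 1, remainder 6
⌊7/6⌋ = 1, remainder 1
⌊6/1⌋ = 6, remainder 0

[11; 1, 1, 1, 6]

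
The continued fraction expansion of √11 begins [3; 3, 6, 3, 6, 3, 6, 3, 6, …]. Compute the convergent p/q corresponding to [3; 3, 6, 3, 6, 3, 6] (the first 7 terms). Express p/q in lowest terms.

Start with 6.
3 + 1/(6/1) = 3 + 1/6 = 19/6
6 + 1/(19/6) = 6 + 6/19 = 120/19
3 + 1/(120/19) = 3 + 19/120 = 379/120
6 + 1/(379/120) = 6 + 120/379 = 2394/379
3 + 1/(2394/379) = 3 + 379/2394 = 7561/2394
3 + 1/(7561/2394) = 3 + 2394/7561 = 25077/7561

25077/7561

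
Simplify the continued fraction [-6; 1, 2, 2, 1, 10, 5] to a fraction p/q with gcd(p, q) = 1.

Compute successive convergents:
a_0 = -6: -6/1
a_1 = 1: -5/1
a_2 = 2: -16/3
a_3 = 2: -37/7
a_4 = 1: -53/10
a_5 = 10: -567/107
a_6 = 5: -2888/545

-2888/545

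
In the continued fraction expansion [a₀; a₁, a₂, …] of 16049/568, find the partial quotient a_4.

12

16049 = 28·568 + 145, so a_0 = 28
568 = 3·145 + 133, so a_1 = 3
145 = 1·133 + 12, so a_2 = 1
133 = 11·12 + 1, so a_3 = 11
12 = 12·1 + 0, so a_4 = 12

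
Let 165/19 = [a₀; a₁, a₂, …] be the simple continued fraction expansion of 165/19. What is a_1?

⌊165/19⌋ = 8, remainder 13
⌊19/13⌋ = 1, remainder 6

1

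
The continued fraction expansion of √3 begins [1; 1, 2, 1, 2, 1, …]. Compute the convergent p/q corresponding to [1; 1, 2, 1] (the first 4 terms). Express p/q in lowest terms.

a_0 = 1: 1/1
a_1 = 1: 2/1
a_2 = 2: 5/3
a_3 = 1: 7/4

7/4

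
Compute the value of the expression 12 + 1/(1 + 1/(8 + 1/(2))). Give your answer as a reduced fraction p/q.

245/19

Work from the innermost term outward:
Start with 2.
8 + 1/(2/1) = 8 + 1/2 = 17/2
1 + 1/(17/2) = 1 + 2/17 = 19/17
12 + 1/(19/17) = 12 + 17/19 = 245/19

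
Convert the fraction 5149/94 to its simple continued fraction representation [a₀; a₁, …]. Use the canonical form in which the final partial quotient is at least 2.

[54; 1, 3, 2, 10]

5149 ÷ 94 → quotient 54, remainder 73
94 ÷ 73 → quotient 1, remainder 21
73 ÷ 21 → quotient 3, remainder 10
21 ÷ 10 → quotient 2, remainder 1
10 ÷ 1 → quotient 10, remainder 0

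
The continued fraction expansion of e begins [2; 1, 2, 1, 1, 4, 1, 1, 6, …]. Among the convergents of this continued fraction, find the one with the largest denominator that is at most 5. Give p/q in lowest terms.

a_0 = 2: 2/1  (≤ bound)
a_1 = 1: 3/1  (≤ bound)
a_2 = 2: 8/3  (≤ bound)
a_3 = 1: 11/4  (≤ bound)
a_4 = 1: 19/7  (> 5, stop)

11/4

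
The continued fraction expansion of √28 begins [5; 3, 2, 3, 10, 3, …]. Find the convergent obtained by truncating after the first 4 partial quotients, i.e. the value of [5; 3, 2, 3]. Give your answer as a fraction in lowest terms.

127/24

Start with 3.
2 + 1/(3/1) = 2 + 1/3 = 7/3
3 + 1/(7/3) = 3 + 3/7 = 24/7
5 + 1/(24/7) = 5 + 7/24 = 127/24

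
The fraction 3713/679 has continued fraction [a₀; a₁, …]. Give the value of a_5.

1

3713 = 5·679 + 318, so a_0 = 5
679 = 2·318 + 43, so a_1 = 2
318 = 7·43 + 17, so a_2 = 7
43 = 2·17 + 9, so a_3 = 2
17 = 1·9 + 8, so a_4 = 1
9 = 1·8 + 1, so a_5 = 1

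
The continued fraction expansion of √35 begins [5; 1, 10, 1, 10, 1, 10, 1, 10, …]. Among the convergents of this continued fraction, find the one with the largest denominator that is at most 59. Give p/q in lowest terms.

71/12

a_0 = 5: 5/1  (≤ bound)
a_1 = 1: 6/1  (≤ bound)
a_2 = 10: 65/11  (≤ bound)
a_3 = 1: 71/12  (≤ bound)
a_4 = 10: 775/131  (> 59, stop)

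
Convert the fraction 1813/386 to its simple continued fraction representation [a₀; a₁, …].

1813 = 4·386 + 269, so a_0 = 4
386 = 1·269 + 117, so a_1 = 1
269 = 2·117 + 35, so a_2 = 2
117 = 3·35 + 12, so a_3 = 3
35 = 2·12 + 11, so a_4 = 2
12 = 1·11 + 1, so a_5 = 1
11 = 11·1 + 0, so a_6 = 11

[4; 1, 2, 3, 2, 1, 11]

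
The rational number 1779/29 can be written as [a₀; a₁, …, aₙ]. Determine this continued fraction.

[61; 2, 1, 9]

1779 = 61·29 + 10, so a_0 = 61
29 = 2·10 + 9, so a_1 = 2
10 = 1·9 + 1, so a_2 = 1
9 = 9·1 + 0, so a_3 = 9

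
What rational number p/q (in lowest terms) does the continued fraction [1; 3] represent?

4/3

Compute successive convergents:
a_0 = 1: 1/1
a_1 = 3: 4/3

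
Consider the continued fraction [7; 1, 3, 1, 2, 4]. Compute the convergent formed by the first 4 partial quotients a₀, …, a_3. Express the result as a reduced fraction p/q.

Use the convergent recurrence hₖ = aₖ·hₖ₋₁ + hₖ₋₂ (and likewise for the denominators kₖ):
a_0 = 7: 7/1
a_1 = 1: 8/1
a_2 = 3: 31/4
a_3 = 1: 39/5

39/5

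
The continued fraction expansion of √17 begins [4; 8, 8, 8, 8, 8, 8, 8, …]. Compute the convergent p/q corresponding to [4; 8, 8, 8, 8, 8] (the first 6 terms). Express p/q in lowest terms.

Start with 8.
8 + 1/(8/1) = 8 + 1/8 = 65/8
8 + 1/(65/8) = 8 + 8/65 = 528/65
8 + 1/(528/65) = 8 + 65/528 = 4289/528
8 + 1/(4289/528) = 8 + 528/4289 = 34840/4289
4 + 1/(34840/4289) = 4 + 4289/34840 = 143649/34840

143649/34840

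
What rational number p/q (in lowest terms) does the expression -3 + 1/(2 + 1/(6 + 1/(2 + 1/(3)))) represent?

Compute successive convergents:
a_0 = -3: -3/1
a_1 = 2: -5/2
a_2 = 6: -33/13
a_3 = 2: -71/28
a_4 = 3: -246/97

-246/97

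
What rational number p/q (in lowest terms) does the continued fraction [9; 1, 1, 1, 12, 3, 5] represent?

Work from the innermost term outward:
Start with 5.
3 + 1/(5/1) = 3 + 1/5 = 16/5
12 + 1/(16/5) = 12 + 5/16 = 197/16
1 + 1/(197/16) = 1 + 16/197 = 213/197
1 + 1/(213/197) = 1 + 197/213 = 410/213
1 + 1/(410/213) = 1 + 213/410 = 623/410
9 + 1/(623/410) = 9 + 410/623 = 6017/623

6017/623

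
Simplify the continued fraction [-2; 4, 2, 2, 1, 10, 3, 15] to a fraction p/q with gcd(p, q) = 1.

-27919/15737

Collapse the nested fraction from the inside out:
Start with 15.
3 + 1/(15/1) = 3 + 1/15 = 46/15
10 + 1/(46/15) = 10 + 15/46 = 475/46
1 + 1/(475/46) = 1 + 46/475 = 521/475
2 + 1/(521/475) = 2 + 475/521 = 1517/521
2 + 1/(1517/521) = 2 + 521/1517 = 3555/1517
4 + 1/(3555/1517) = 4 + 1517/3555 = 15737/3555
-2 + 1/(15737/3555) = -2 + 3555/15737 = -27919/15737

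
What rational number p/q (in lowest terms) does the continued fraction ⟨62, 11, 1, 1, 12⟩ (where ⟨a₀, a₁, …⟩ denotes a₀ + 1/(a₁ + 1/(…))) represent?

Start with 12.
1 + 1/(12/1) = 1 + 1/12 = 13/12
1 + 1/(13/12) = 1 + 12/13 = 25/13
11 + 1/(25/13) = 11 + 13/25 = 288/25
62 + 1/(288/25) = 62 + 25/288 = 17881/288

17881/288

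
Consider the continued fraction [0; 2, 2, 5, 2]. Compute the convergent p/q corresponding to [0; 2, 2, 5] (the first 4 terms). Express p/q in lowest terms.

11/27

Start with 5.
2 + 1/(5/1) = 2 + 1/5 = 11/5
2 + 1/(11/5) = 2 + 5/11 = 27/11
0 + 1/(27/11) = 0 + 11/27 = 11/27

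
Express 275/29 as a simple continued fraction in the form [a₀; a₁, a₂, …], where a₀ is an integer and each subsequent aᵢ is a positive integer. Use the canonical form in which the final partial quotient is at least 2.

275 = 9·29 + 14, so a_0 = 9
29 = 2·14 + 1, so a_1 = 2
14 = 14·1 + 0, so a_2 = 14

[9; 2, 14]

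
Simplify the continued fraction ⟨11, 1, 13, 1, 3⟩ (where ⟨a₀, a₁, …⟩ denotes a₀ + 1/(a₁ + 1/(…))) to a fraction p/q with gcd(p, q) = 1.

704/59

Start with 3.
1 + 1/(3/1) = 1 + 1/3 = 4/3
13 + 1/(4/3) = 13 + 3/4 = 55/4
1 + 1/(55/4) = 1 + 4/55 = 59/55
11 + 1/(59/55) = 11 + 55/59 = 704/59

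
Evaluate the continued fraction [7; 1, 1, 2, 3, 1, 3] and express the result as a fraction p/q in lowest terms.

Start with 3.
1 + 1/(3/1) = 1 + 1/3 = 4/3
3 + 1/(4/3) = 3 + 3/4 = 15/4
2 + 1/(15/4) = 2 + 4/15 = 34/15
1 + 1/(34/15) = 1 + 15/34 = 49/34
1 + 1/(49/34) = 1 + 34/49 = 83/49
7 + 1/(83/49) = 7 + 49/83 = 630/83

630/83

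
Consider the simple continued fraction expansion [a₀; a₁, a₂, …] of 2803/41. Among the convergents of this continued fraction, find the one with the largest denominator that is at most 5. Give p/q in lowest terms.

205/3

a_0 = 68: 68/1  (≤ bound)
a_1 = 2: 137/2  (≤ bound)
a_2 = 1: 205/3  (≤ bound)
a_3 = 2: 547/8  (> 5, stop)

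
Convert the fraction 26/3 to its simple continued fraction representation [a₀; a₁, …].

[8; 1, 2]

Run the Euclidean algorithm, recording each quotient:
26 ÷ 3 → quotient 8, remainder 2
3 ÷ 2 → quotient 1, remainder 1
2 ÷ 1 → quotient 2, remainder 0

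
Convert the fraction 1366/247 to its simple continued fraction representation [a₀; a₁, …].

Apply division with remainder until the remainder is 0:
1366 = 5·247 + 131, so a_0 = 5
247 = 1·131 + 116, so a_1 = 1
131 = 1·116 + 15, so a_2 = 1
116 = 7·15 + 11, so a_3 = 7
15 = 1·11 + 4, so a_4 = 1
11 = 2·4 + 3, so a_5 = 2
4 = 1·3 + 1, so a_6 = 1
3 = 3·1 + 0, so a_7 = 3

[5; 1, 1, 7, 1, 2, 1, 3]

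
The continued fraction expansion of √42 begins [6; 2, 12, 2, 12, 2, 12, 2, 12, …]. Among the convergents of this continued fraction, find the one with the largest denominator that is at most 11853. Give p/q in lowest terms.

a_0 = 6: 6/1  (≤ bound)
a_1 = 2: 13/2  (≤ bound)
a_2 = 12: 162/25  (≤ bound)
a_3 = 2: 337/52  (≤ bound)
a_4 = 12: 4206/649  (≤ bound)
a_5 = 2: 8749/1350  (≤ bound)
a_6 = 12: 109194/16849  (> 11853, stop)

8749/1350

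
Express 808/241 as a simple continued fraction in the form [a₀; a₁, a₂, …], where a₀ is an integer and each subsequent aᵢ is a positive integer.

[3; 2, 1, 5, 14]

Repeatedly divide and take the remainder:
⌊808/241⌋ = 3, remainder 85
⌊241/85⌋ = 2, remainder 71
⌊85/71⌋ = 1, remainder 14
⌊71/14⌋ = 5, remainder 1
⌊14/1⌋ = 14, remainder 0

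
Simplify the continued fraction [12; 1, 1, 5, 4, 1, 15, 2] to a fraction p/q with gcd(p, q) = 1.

23319/1859

a_0 = 12: 12/1
a_1 = 1: 13/1
a_2 = 1: 25/2
a_3 = 5: 138/11
a_4 = 4: 577/46
a_5 = 1: 715/57
a_6 = 15: 11302/901
a_7 = 2: 23319/1859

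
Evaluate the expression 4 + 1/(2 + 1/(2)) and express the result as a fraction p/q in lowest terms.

22/5

Compute successive convergents:
a_0 = 4: 4/1
a_1 = 2: 9/2
a_2 = 2: 22/5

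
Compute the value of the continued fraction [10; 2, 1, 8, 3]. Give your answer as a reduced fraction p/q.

838/81

Start with 3.
8 + 1/(3/1) = 8 + 1/3 = 25/3
1 + 1/(25/3) = 1 + 3/25 = 28/25
2 + 1/(28/25) = 2 + 25/28 = 81/28
10 + 1/(81/28) = 10 + 28/81 = 838/81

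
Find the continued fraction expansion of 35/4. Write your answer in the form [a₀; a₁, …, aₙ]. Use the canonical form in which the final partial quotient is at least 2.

[8; 1, 3]

35 ÷ 4 → quotient 8, remainder 3
4 ÷ 3 → quotient 1, remainder 1
3 ÷ 1 → quotient 3, remainder 0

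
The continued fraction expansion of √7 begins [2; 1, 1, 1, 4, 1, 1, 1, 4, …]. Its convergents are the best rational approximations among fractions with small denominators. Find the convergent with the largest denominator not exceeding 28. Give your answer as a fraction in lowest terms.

45/17

List convergents until the denominator exceeds the bound:
a_0 = 2: 2/1  (≤ bound)
a_1 = 1: 3/1  (≤ bound)
a_2 = 1: 5/2  (≤ bound)
a_3 = 1: 8/3  (≤ bound)
a_4 = 4: 37/14  (≤ bound)
a_5 = 1: 45/17  (≤ bound)
a_6 = 1: 82/31  (> 28, stop)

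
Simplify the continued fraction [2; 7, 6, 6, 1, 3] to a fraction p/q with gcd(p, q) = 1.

2544/1189

a_0 = 2: 2/1
a_1 = 7: 15/7
a_2 = 6: 92/43
a_3 = 6: 567/265
a_4 = 1: 659/308
a_5 = 3: 2544/1189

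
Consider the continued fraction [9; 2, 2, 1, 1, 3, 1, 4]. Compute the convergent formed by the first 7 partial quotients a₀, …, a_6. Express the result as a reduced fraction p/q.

a_0 = 9: 9/1
a_1 = 2: 19/2
a_2 = 2: 47/5
a_3 = 1: 66/7
a_4 = 1: 113/12
a_5 = 3: 405/43
a_6 = 1: 518/55

518/55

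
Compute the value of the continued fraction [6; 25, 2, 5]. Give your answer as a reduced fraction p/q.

1691/280

Build up convergents one term at a time:
a_0 = 6: 6/1
a_1 = 25: 151/25
a_2 = 2: 308/51
a_3 = 5: 1691/280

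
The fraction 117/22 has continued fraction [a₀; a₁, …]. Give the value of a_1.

3

Apply division with remainder until the remainder is 0:
117 ÷ 22 → quotient 5, remainder 7
22 ÷ 7 → quotient 3, remainder 1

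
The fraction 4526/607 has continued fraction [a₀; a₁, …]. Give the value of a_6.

Run the Euclidean algorithm, recording each quotient:
4526 = 7·607 + 277, so a_0 = 7
607 = 2·277 + 53, so a_1 = 2
277 = 5·53 + 12, so a_2 = 5
53 = 4·12 + 5, so a_3 = 4
12 = 2·5 + 2, so a_4 = 2
5 = 2·2 + 1, so a_5 = 2
2 = 2·1 + 0, so a_6 = 2

2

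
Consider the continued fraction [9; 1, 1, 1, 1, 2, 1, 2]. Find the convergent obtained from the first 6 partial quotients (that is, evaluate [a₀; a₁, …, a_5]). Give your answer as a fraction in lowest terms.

a_0 = 9: 9/1
a_1 = 1: 10/1
a_2 = 1: 19/2
a_3 = 1: 29/3
a_4 = 1: 48/5
a_5 = 2: 125/13

125/13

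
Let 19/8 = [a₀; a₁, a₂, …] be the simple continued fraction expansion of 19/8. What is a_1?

19 ÷ 8 → quotient 2, remainder 3
8 ÷ 3 → quotient 2, remainder 2

2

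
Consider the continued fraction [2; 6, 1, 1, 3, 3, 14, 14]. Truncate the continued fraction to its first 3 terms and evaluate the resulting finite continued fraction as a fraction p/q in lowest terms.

Start with 1.
6 + 1/(1/1) = 6 + 1/1 = 7/1
2 + 1/(7/1) = 2 + 1/7 = 15/7

15/7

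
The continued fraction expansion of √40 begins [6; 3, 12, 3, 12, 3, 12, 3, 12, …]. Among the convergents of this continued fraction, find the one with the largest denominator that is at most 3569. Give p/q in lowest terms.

8886/1405

List convergents until the denominator exceeds the bound:
a_0 = 6: 6/1  (≤ bound)
a_1 = 3: 19/3  (≤ bound)
a_2 = 12: 234/37  (≤ bound)
a_3 = 3: 721/114  (≤ bound)
a_4 = 12: 8886/1405  (≤ bound)
a_5 = 3: 27379/4329  (> 3569, stop)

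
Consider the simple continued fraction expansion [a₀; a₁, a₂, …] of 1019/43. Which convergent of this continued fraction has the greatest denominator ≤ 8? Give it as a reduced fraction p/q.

List convergents until the denominator exceeds the bound:
a_0 = 23: 23/1  (≤ bound)
a_1 = 1: 24/1  (≤ bound)
a_2 = 2: 71/3  (≤ bound)
a_3 = 3: 237/10  (> 8, stop)

71/3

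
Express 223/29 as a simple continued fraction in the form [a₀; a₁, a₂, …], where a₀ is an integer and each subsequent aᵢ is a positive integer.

[7; 1, 2, 4, 2]

Apply division with remainder until the remainder is 0:
⌊223/29⌋ = 7, remainder 20
⌊29/20⌋ = 1, remainder 9
⌊20/9⌋ = 2, remainder 2
⌊9/2⌋ = 4, remainder 1
⌊2/1⌋ = 2, remainder 0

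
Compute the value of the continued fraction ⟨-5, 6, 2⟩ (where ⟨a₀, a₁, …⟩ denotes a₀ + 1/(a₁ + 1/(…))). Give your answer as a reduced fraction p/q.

Start with 2.
6 + 1/(2/1) = 6 + 1/2 = 13/2
-5 + 1/(13/2) = -5 + 2/13 = -63/13

-63/13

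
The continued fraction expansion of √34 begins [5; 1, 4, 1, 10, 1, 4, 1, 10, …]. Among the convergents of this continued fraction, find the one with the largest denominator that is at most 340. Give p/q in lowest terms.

414/71

List convergents until the denominator exceeds the bound:
a_0 = 5: 5/1  (≤ bound)
a_1 = 1: 6/1  (≤ bound)
a_2 = 4: 29/5  (≤ bound)
a_3 = 1: 35/6  (≤ bound)
a_4 = 10: 379/65  (≤ bound)
a_5 = 1: 414/71  (≤ bound)
a_6 = 4: 2035/349  (> 340, stop)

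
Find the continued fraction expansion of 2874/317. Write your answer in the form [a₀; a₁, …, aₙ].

2874 = 9·317 + 21, so a_0 = 9
317 = 15·21 + 2, so a_1 = 15
21 = 10·2 + 1, so a_2 = 10
2 = 2·1 + 0, so a_3 = 2

[9; 15, 10, 2]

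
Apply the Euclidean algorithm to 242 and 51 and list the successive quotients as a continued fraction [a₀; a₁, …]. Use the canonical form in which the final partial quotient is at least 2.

⌊242/51⌋ = 4, remainder 38
⌊51/38⌋ = 1, remainder 13
⌊38/13⌋ = 2, remainder 12
⌊13/12⌋ = 1, remainder 1
⌊12/1⌋ = 12, remainder 0

[4; 1, 2, 1, 12]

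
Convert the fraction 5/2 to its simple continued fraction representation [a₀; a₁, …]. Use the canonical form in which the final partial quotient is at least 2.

[2; 2]

5 ÷ 2 → quotient 2, remainder 1
2 ÷ 1 → quotient 2, remainder 0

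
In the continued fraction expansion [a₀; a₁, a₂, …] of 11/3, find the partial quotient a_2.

⌊11/3⌋ = 3, remainder 2
⌊3/2⌋ = 1, remainder 1
⌊2/1⌋ = 2, remainder 0

2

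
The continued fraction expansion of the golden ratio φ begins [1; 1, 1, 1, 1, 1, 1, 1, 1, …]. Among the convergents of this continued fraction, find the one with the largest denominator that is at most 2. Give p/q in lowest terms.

a_0 = 1: 1/1  (≤ bound)
a_1 = 1: 2/1  (≤ bound)
a_2 = 1: 3/2  (≤ bound)
a_3 = 1: 5/3  (> 2, stop)

3/2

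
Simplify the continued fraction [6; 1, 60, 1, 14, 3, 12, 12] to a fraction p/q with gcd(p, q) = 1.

Starting at the tail and folding back:
Start with 12.
12 + 1/(12/1) = 12 + 1/12 = 145/12
3 + 1/(145/12) = 3 + 12/145 = 447/145
14 + 1/(447/145) = 14 + 145/447 = 6403/447
1 + 1/(6403/447) = 1 + 447/6403 = 6850/6403
60 + 1/(6850/6403) = 60 + 6403/6850 = 417403/6850
1 + 1/(417403/6850) = 1 + 6850/417403 = 424253/417403
6 + 1/(424253/417403) = 6 + 417403/424253 = 2962921/424253

2962921/424253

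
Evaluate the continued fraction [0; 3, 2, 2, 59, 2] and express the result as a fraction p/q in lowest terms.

599/2037

Start with 2.
59 + 1/(2/1) = 59 + 1/2 = 119/2
2 + 1/(119/2) = 2 + 2/119 = 240/119
2 + 1/(240/119) = 2 + 119/240 = 599/240
3 + 1/(599/240) = 3 + 240/599 = 2037/599
0 + 1/(2037/599) = 0 + 599/2037 = 599/2037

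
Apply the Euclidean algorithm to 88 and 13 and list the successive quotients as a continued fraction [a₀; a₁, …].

⌊88/13⌋ = 6, remainder 10
⌊13/10⌋ = 1, remainder 3
⌊10/3⌋ = 3, remainder 1
⌊3/1⌋ = 3, remainder 0

[6; 1, 3, 3]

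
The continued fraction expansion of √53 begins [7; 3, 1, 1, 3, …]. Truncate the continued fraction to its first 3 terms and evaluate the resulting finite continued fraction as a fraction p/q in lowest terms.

Start with 1.
3 + 1/(1/1) = 3 + 1/1 = 4/1
7 + 1/(4/1) = 7 + 1/4 = 29/4

29/4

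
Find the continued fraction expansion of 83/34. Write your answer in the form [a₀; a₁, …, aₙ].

⌊83/34⌋ = 2, remainder 15
⌊34/15⌋ = 2, remainder 4
⌊15/4⌋ = 3, remainder 3
⌊4/3⌋ = 1, remainder 1
⌊3/1⌋ = 3, remainder 0

[2; 2, 3, 1, 3]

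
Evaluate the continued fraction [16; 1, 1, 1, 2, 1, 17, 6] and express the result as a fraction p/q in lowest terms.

Start with 6.
17 + 1/(6/1) = 17 + 1/6 = 103/6
1 + 1/(103/6) = 1 + 6/103 = 109/103
2 + 1/(109/103) = 2 + 103/109 = 321/109
1 + 1/(321/109) = 1 + 109/321 = 430/321
1 + 1/(430/321) = 1 + 321/430 = 751/430
1 + 1/(751/430) = 1 + 430/751 = 1181/751
16 + 1/(1181/751) = 16 + 751/1181 = 19647/1181

19647/1181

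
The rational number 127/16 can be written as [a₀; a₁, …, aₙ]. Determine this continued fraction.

[7; 1, 15]

Repeatedly divide and take the remainder:
127 = 7·16 + 15, so a_0 = 7
16 = 1·15 + 1, so a_1 = 1
15 = 15·1 + 0, so a_2 = 15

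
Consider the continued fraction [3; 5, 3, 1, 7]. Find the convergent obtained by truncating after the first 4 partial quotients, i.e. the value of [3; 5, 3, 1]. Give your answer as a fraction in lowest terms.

67/21

Start with 1.
3 + 1/(1/1) = 3 + 1/1 = 4/1
5 + 1/(4/1) = 5 + 1/4 = 21/4
3 + 1/(21/4) = 3 + 4/21 = 67/21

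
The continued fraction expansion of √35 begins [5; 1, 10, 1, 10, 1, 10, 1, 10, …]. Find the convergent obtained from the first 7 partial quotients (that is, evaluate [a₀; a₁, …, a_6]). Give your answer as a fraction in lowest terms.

9235/1561

a_0 = 5: 5/1
a_1 = 1: 6/1
a_2 = 10: 65/11
a_3 = 1: 71/12
a_4 = 10: 775/131
a_5 = 1: 846/143
a_6 = 10: 9235/1561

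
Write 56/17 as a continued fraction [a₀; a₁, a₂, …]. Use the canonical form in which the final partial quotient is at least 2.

Repeatedly divide and take the remainder:
56 ÷ 17 → quotient 3, remainder 5
17 ÷ 5 → quotient 3, remainder 2
5 ÷ 2 → quotient 2, remainder 1
2 ÷ 1 → quotient 2, remainder 0

[3; 3, 2, 2]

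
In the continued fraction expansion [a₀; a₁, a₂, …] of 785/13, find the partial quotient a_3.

1

⌊785/13⌋ = 60, remainder 5
⌊13/5⌋ = 2, remainder 3
⌊5/3⌋ = 1, remainder 2
⌊3/2⌋ = 1, remainder 1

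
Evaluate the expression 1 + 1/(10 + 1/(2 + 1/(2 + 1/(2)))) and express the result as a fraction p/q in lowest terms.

Starting at the tail and folding back:
Start with 2.
2 + 1/(2/1) = 2 + 1/2 = 5/2
2 + 1/(5/2) = 2 + 2/5 = 12/5
10 + 1/(12/5) = 10 + 5/12 = 125/12
1 + 1/(125/12) = 1 + 12/125 = 137/125

137/125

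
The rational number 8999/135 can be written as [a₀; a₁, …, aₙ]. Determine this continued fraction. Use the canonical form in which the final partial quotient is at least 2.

[66; 1, 1, 1, 14, 3]

Apply division with remainder until the remainder is 0:
8999 = 66·135 + 89, so a_0 = 66
135 = 1·89 + 46, so a_1 = 1
89 = 1·46 + 43, so a_2 = 1
46 = 1·43 + 3, so a_3 = 1
43 = 14·3 + 1, so a_4 = 14
3 = 3·1 + 0, so a_5 = 3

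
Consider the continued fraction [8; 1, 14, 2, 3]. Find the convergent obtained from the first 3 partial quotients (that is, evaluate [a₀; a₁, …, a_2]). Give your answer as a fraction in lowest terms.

134/15

Start with 14.
1 + 1/(14/1) = 1 + 1/14 = 15/14
8 + 1/(15/14) = 8 + 14/15 = 134/15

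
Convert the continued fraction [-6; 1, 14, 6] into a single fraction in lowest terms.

Work from the innermost term outward:
Start with 6.
14 + 1/(6/1) = 14 + 1/6 = 85/6
1 + 1/(85/6) = 1 + 6/85 = 91/85
-6 + 1/(91/85) = -6 + 85/91 = -461/91

-461/91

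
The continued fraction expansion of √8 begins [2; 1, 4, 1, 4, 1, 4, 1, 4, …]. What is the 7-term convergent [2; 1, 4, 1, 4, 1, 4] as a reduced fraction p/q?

Starting at the tail and folding back:
Start with 4.
1 + 1/(4/1) = 1 + 1/4 = 5/4
4 + 1/(5/4) = 4 + 4/5 = 24/5
1 + 1/(24/5) = 1 + 5/24 = 29/24
4 + 1/(29/24) = 4 + 24/29 = 140/29
1 + 1/(140/29) = 1 + 29/140 = 169/140
2 + 1/(169/140) = 2 + 140/169 = 478/169

478/169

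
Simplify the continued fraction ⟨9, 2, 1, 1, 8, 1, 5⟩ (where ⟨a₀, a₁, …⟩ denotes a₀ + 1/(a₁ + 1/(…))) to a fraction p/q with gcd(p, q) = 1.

2659/283

Start with 5.
1 + 1/(5/1) = 1 + 1/5 = 6/5
8 + 1/(6/5) = 8 + 5/6 = 53/6
1 + 1/(53/6) = 1 + 6/53 = 59/53
1 + 1/(59/53) = 1 + 53/59 = 112/59
2 + 1/(112/59) = 2 + 59/112 = 283/112
9 + 1/(283/112) = 9 + 112/283 = 2659/283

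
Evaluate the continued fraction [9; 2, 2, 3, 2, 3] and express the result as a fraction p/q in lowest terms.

1261/134

Compute successive convergents:
a_0 = 9: 9/1
a_1 = 2: 19/2
a_2 = 2: 47/5
a_3 = 3: 160/17
a_4 = 2: 367/39
a_5 = 3: 1261/134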